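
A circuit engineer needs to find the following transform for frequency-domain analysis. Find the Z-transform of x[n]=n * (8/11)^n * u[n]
Using the property Z{n * a^n * u[n]}=az/(z-a)^2
With a=8/11: X(z)=(8/11)z/(z - 8/11)^2, |z| > 8/11

Answer: (8/11)z/(z - 8/11)^2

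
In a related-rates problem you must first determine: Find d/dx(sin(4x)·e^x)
Product rule: (fg)' = f'g + fg'
f = sin(4x), f' = 4·cos(4x)
g = e^x, g' = e^x

Answer: 4·cos(4x)·e^x + sin(4x)·e^x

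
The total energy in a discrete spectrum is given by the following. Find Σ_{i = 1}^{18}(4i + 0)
= 4·Σ i + 0·18 = 4·171 + 0 = 684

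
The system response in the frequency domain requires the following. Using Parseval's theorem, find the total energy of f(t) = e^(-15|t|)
Parseval's theorem: E = integral |f(t)|^2 dt = (1/2pi) integral |F(omega)|^2 domega
E = integral_{-inf}^{inf} e^(-30|t|) dt = 2*integral_0^inf e^(-30t) dt = 2/(2*15) = 1/15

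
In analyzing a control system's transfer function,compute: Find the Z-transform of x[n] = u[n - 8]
Using the time-shift property: Z{u[n-8]} = z^(-8)*z/(z-1)
= z^(-7)/(z-1)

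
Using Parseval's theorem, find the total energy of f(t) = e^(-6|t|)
Parseval's theorem: E = integral |f(t)|^2 dt = (1/2pi) integral |F(omega)|^2 domega
E = integral_{-inf}^{inf} e^(-12|t|) dt = 2 * integral_0^inf e^(-12t) dt = 2/(2 * 6) = 1/6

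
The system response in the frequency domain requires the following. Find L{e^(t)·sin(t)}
First shifting: L{e^(at)f(t)}=F(s-a)
L{sin(t)}=1/(s² + 1)
Shift: 1/((s-1)² + 1)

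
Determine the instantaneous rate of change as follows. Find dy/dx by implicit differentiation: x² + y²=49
Differentiate both sides: 2x+2y·(dy/dx)=0
Solve: dy/dx=-2x/(2y)=-x/y

Answer: dy/dx=-x/y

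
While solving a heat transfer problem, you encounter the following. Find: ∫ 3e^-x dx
Since d/dx[e^-x] = - e^-x, we get -3e^-x+C

Answer: -3e^-x+C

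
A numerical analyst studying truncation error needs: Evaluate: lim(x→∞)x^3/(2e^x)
Apply L'Hôpital 3 times (∞/∞ each time):
Eventually get 3!/(2e^x) → 0

Answer: 0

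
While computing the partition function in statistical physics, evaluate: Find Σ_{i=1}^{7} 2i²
=2·n(n + 1)(2n + 1)/6=2·7·8·15/6=280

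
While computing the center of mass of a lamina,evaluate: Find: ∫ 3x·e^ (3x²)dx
Let u=3x², du=6x dx
∫ (1/2)e^u du=e^u/2 + C

Answer: e^(3x²)/2 + C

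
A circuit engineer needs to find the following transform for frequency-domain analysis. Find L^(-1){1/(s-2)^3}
L^(-1){1/(s-a)^n}=t^(n-1)·e^(at)/(n-1)!
Here a=2, n=3: t^2·e^(2t)/2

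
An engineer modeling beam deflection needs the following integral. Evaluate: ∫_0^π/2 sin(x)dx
Antiderivative: -cos(x)
Evaluate at bounds: [-cos(1·π/2)/1] - [-cos(1·0)/1]
=(-(0) + (1))/1=1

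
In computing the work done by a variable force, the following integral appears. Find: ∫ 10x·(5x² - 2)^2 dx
Let u=5x² - 2, du=10x dx
∫ u^2 du=u^3/3 + C

Answer: (5x² - 2)^3/3 + C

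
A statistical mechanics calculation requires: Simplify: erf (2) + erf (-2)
erf is odd: erf(-2)=-erf(2)
erf(2) + erf(-2)=erf(2) - erf(2)=0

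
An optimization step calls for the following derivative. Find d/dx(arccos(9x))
d/dx[arccos(u)]=-u'/√(1-u²), u=9x, u'=9

Answer: -9/√(1-81x²)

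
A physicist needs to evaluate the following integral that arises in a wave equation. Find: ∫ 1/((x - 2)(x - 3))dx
Partial fractions: 1/((x-2)(x-3)) = A/(x-2) + B/(x-3)
A = -1, B = 1
∫ [-1· 1/(x-2) + 1· 1/(x-3)] dx
= (1)[ln|x-3| - ln|x-2|] + C

Answer: ln|(x-3)/(x-2)| + C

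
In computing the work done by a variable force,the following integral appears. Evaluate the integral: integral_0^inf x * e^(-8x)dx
This is a Gamma integral. Substitute u = 8x (du = 8 dx):
integral_0^inf x * e^(-8x) dx = (1/8^2) integral_0^inf u^1 * e^(-u) du
= Gamma(2)/8^2 = 1!/8^2 = 1/64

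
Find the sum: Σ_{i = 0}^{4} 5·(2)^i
Geometric series: S = a(1 - r^n)/(1 - r)
a = 5, r = 2, n = 5
S = 5(1 - 32)/-1 = 155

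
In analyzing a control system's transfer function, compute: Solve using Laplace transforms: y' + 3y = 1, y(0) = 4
Take L of both sides: sY(s)-4+3Y(s) = 1/s
Y(s)(s+3) = 1/s+4
Y(s) = 1/(s(s+3))+4/(s+3)
Partial fractions: 1/(s(s+3)) = (1/3)/s - (1/3)/(s+3)
So Y(s) = (1/3)/s+(11/3)/(s+3)
Inverse transform (L^(-1){1/s} = 1, L^(-1){1/(s+3)} = e^(-3t)):

Answer: y(t) = 1/3+(11/3)·e^(-3t)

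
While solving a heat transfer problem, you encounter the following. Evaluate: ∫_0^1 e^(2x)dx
Antiderivative: (1/2)e^(2x)
Evaluate: (1/2)(e^2-1)

Answer: (e^2-1)/2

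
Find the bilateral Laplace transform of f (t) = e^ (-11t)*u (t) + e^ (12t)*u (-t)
For e^(-11t)*u(t): L = 1/(s + 11), Re(s) > -11
For e^(12t)*u(-t): L = -1/(s-12), Re(s) < 12
Combined: F(s) = 1/(s + 11) - 1/(s-12), -11 < Re(s) < 12

Answer: 1/(s + 11) - 1/(s-12), ROC: -11 < Re(s) < 12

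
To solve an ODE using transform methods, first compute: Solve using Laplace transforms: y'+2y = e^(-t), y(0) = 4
Take L: sY - 4 + 2Y = 1/(s + 1)
Y(s + 2) = 1/(s + 1) + 4
Y = 1/((s + 1)(s + 2)) + 4/(s + 2)
Partial fractions: 1/((s + 1)(s + 2)) = 1/(s + 1) - 1/(s + 2)
So Y = 1/(s + 1) + 3/(s + 2)
Inverse Laplace transform (L^(-1){1/(s + 1)} = e^(-t), L^(-1){1/(s + 2)} = e^(-2t)):

Answer: y(t) = 1·e^(-t) + 3·e^(-2t)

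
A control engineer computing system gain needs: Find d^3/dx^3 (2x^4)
Apply power rule 3 times:
d^1: 8x^3
d^2: 24x^2
d^3: 48x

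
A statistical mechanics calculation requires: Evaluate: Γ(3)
Γ(n)=(n-1)! for positive integers
Γ(3)=2!=2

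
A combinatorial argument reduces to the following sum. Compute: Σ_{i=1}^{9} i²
Using formula: Σ i^2 = n(n+1)(2n+1)/6 = 9·10·19/6 = 285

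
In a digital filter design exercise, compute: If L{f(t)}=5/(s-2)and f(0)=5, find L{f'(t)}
L{f'(t)}=s·F(s) - f(0)=5s/(s-2)-5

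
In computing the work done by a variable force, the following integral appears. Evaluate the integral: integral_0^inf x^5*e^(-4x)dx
This is a Gamma integral. Substitute u = 4x (du = 4 dx):
integral_0^inf x^5*e^(-4x) dx = (1/4^6) integral_0^inf u^5*e^(-u) du
= Gamma(6)/4^6 = 5!/4^6 = 120/4096

Answer: 15/512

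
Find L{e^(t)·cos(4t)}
First shifting: L{e^(at)f(t)}=F(s-a)
L{cos(4t)}=s/(s² + 16)
Shift: (s-1)/((s-1)² + 16)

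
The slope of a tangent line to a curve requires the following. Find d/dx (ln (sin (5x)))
Chain rule: d/dx[ln(u)]=u'/u where u=sin(5x)
u'=5cos(5x)

Answer: (5cos(5x))/(sin(5x))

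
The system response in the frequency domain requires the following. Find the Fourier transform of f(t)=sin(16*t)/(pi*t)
sin(W * t)/(pi * t)=(W/pi) * sinc(W * t/pi) is the impulse response of the ideal low-pass filter with cutoff W (here W=16).
Its Fourier transform is a rectangular function:
F(omega)=1 for |omega| < 16, 0 otherwise

Answer: rect(omega/32) [i.e., 1 for |omega| < 16, 0 otherwise]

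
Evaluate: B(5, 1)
B(x,y) = Γ(x)Γ(y)/Γ(x+y) = (x-1)!(y-1)!/(x+y-1)!
B(5,1) = 4!·0!/5! = 1/5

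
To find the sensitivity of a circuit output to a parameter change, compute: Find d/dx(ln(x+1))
Chain rule: d/dx[ln(u)] = u'/u where u = x+1
u' = 1

Answer: (1)/(x+1)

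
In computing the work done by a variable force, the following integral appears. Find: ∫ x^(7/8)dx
Power rule: ∫ x^(7/8) dx = x^(15/8)/(15/8) + C

Answer: (8/15)·x^(15/8) + C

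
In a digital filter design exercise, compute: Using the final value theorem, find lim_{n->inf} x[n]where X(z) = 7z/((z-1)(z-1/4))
Final value theorem: lim x[n] = lim_{z->1} (z-1) * X(z)
(z-1) * X(z) = 7z/(z-1/4)
As z->1: 7/(1-1/4) = 7/(3/4) = 28/3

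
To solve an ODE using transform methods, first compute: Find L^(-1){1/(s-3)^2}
L^(-1){1/(s-a)^n}=t^(n-1)·e^(at)/(n-1)!
Here a=3, n=2: t^1·e^(3t)/1

Answer: t·e^(3t)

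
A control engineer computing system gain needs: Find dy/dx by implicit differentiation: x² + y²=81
Differentiate both sides: 2x + 2y·(dy/dx)=0
Solve: dy/dx=-2x/(2y)=-x/y

Answer: dy/dx=-x/y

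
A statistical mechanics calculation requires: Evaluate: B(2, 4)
B(x,y) = Γ(x)Γ(y)/Γ(x + y) = (x-1)!(y-1)!/(x + y-1)!
B(2,4) = 1!·3!/5! = 1/20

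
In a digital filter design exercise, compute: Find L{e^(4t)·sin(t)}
First shifting: L{e^(at)f(t)}=F(s-a)
L{sin(t)}=1/(s² + 1)
Shift: 1/((s-4)² + 1)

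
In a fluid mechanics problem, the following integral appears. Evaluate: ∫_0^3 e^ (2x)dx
Antiderivative: (1/2)e^(2x)
Evaluate: (1/2)(e^6 - 1)

Answer: (e^6 - 1)/2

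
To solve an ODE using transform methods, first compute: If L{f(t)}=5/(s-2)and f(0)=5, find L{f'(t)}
L{f'(t)} = s·F(s) - f(0) = 5s/(s-2) - 5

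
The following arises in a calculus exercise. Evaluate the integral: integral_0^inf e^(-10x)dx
integral_0^inf e^(-10x) dx=[-1/10 * e^(-10x)]_0^inf
=0 - (-1/10)=1/10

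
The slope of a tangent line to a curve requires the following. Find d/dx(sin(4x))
Chain rule: d/dx[sin(u)] = cos(u)·u' where u = 4x
u' = 4

Answer: 4·cos(4x)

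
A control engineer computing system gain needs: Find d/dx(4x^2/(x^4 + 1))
Quotient rule: (f/g)'=(f'g - fg')/g²
f=4x^2, f'=8x
g=x^4 + 1, g'=4x^3

Answer: (8x·(x^4 + 1) - 16x^5)/(x^4 + 1)²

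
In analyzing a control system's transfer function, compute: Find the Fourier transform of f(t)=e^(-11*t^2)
The Fourier transform of a Gaussian e^(-a * t^2) is sqrt(pi/a) * e^(-omega^2/(4a)).
With a=11: F(omega)=sqrt(pi/11) * e^(-omega^2/44)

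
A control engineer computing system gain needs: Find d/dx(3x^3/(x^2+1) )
Quotient rule: (f/g)' = (f'g - fg')/g²
f = 3x^3, f' = 9x^2
g = x^2+1, g' = 2x

Answer: (9x^2·(x^2+1)-6x^4)/(x^2+1)²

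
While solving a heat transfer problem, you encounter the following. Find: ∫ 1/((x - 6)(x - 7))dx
Partial fractions: 1/((x-6)(x-7)) = A/(x-6)+B/(x-7)
A = -1, B = 1
∫ [-1· 1/(x-6)+1· 1/(x-7)] dx
= (1)[ln|x-7| - ln|x-6|]+C

Answer: ln|(x-7)/(x-6)|+C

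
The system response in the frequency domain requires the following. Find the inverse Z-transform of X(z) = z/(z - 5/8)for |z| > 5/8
Standard pair: z/(z-a) <-> a^n*u[n] for causal signals
With a = 5/8: x[n] = (5/8)^n*u[n]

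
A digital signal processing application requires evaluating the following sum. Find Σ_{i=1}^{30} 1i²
= 1·n(n + 1)(2n + 1)/6 = 1·30·31·61/6 = 9455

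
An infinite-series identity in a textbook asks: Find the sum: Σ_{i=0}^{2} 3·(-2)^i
Geometric series: S=a(1 - r^n)/(1 - r)
a=3, r=-2, n=3
S=3(1 + 8)/3=9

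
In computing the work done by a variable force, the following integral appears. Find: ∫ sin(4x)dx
Using substitution u = 4x: ∫ sin(u) du/4 = -cos(u)/4+C

Answer: (-1/4)cos(4x)+C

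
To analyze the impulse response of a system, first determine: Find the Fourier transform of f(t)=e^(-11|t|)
Using the standard pair: F{e^(-a|t|)} = 2a/(a^2 + omega^2)
With a = 11: F(omega) = 22/(121 + omega^2)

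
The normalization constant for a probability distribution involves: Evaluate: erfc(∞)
erfc(x) = 1 - erf(x); erfc(∞) = 1 - erf(∞) = 1-1 = 0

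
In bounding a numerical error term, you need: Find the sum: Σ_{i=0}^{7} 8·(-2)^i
Geometric series: S = a(1 - r^n)/(1 - r)
a = 8, r = -2, n = 8
S = 8(1 - 256)/3 = -680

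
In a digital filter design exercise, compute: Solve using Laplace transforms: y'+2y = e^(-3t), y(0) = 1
Take L: sY - 1 + 2Y = 1/(s + 3)
Y(s + 2) = 1/(s + 3) + 1
Y = 1/((s + 3)(s + 2)) + 1/(s + 2)
Partial fractions: 1/((s + 3)(s + 2)) = -1/(s + 3) + 1/(s + 2)
So Y = -1/(s + 3) + 2/(s + 2)
Inverse Laplace transform (L^(-1){1/(s + 3)} = e^(-3t), L^(-1){1/(s + 2)} = e^(-2t)):

Answer: y(t) = -1·e^(-3t) + 2·e^(-2t)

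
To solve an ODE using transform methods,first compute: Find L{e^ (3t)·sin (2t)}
First shifting: L{e^(at)f(t)}=F(s-a)
L{sin(2t)}=2/(s² + 4)
Shift: 2/((s-3)² + 4)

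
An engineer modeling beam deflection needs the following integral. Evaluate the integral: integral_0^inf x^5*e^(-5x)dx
This is a Gamma integral. Substitute u=5x (du=5 dx):
integral_0^inf x^5 * e^(-5x) dx=(1/5^6) integral_0^inf u^5 * e^(-u) du
=Gamma(6)/5^6=5!/5^6=120/15625

Answer: 24/3125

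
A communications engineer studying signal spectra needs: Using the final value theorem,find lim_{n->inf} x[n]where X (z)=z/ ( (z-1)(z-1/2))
Final value theorem: lim x[n] = lim_{z->1} (z-1) * X(z)
(z-1) * X(z) = z/(z-1/2)
As z->1: 1/(1-1/2) = 1/(1/2) = 2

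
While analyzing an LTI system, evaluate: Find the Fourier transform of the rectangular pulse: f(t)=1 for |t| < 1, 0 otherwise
F(omega)=integral from -1 to 1 of e^(-j * omega * t) dt
=2 * sin(1 * omega)/omega=2 * sinc(1 * omega/pi)

Answer: 2 * sin(1 * omega)/omega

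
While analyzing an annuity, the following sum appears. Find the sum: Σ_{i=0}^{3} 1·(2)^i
Geometric series: S = a(1 - r^n)/(1 - r)
a = 1, r = 2, n = 4
S = 1(1-16)/-1 = 15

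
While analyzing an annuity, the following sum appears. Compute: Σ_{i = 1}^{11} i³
Using formula: Σ i^3 = [n(n+1)/2]² = [11·12/2]² = 4356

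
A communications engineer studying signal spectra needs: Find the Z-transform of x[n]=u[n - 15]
Using the time-shift property: Z{u[n-15]} = z^(-15)*z/(z-1)
= z^(-14)/(z-1)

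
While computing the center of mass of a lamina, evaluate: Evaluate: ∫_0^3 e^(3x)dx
Antiderivative: (1/3)e^(3x)
Evaluate: (1/3)(e^9 - 1)

Answer: (e^9 - 1)/3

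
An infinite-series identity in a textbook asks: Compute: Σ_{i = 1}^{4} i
Using formula: Σ i^1 = n(n + 1)/2 = 4·5/2 = 10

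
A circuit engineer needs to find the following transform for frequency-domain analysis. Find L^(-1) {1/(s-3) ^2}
L^(-1){1/(s-a)^n} = t^(n-1)·e^(at)/(n-1)!
Here a = 3, n = 2: t^1·e^(3t)/1

Answer: t·e^(3t)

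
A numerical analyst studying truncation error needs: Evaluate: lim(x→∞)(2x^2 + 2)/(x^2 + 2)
Divide numerator and denominator by x^2:
lim (2+2/x^2)/(1+2/x^2) = 2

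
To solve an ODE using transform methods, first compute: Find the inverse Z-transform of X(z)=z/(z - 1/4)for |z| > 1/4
Standard pair: z/(z-a) <-> a^n*u[n] for causal signals
With a=1/4: x[n]=(1/4)^n*u[n]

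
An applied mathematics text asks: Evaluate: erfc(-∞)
erfc(x) = 1 - erf(x); erfc(-∞) = 1 - erf(-∞) = 1 - (-1) = 2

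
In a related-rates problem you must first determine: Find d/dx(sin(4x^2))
Chain rule: d/dx[sin(u)] = cos(u)·u' where u = 4x^2
u' = 8x

Answer: 8x·cos(4x^2)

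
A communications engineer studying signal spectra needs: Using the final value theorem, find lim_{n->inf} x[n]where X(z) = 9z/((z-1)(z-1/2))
Final value theorem: lim x[n]=lim_{z->1} (z-1) * X(z)
(z-1) * X(z)=9z/(z-1/2)
As z->1: 9/(1-1/2)=9/(1/2)=18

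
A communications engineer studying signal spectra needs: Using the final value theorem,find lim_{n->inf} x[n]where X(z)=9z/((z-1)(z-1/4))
Final value theorem: lim x[n]=lim_{z->1} (z-1)*X(z)
(z-1)*X(z)=9z/(z-1/4)
As z->1: 9/(1-1/4)=9/(3/4)=12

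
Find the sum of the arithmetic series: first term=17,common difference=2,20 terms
Last term: a_n=17+(20-1)·2=55
Sum=n(a_1+a_n)/2=20(17+55)/2=720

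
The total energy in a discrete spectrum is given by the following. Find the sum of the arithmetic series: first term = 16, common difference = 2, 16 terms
Last term: a_n=16 + (16 - 1)·2=46
Sum=n(a_1 + a_n)/2=16(16 + 46)/2=496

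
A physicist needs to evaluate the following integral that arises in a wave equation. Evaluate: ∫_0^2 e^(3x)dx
Antiderivative: (1/3)e^(3x)
Evaluate: (1/3)(e^6-1)

Answer: (e^6-1)/3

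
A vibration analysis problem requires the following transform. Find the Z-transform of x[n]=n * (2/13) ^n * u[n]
Using the property Z{n * a^n * u[n]}=az/(z-a)^2
With a=2/13: X(z)=(2/13)z/(z - 2/13)^2, |z| > 2/13

Answer: (2/13)z/(z - 2/13)^2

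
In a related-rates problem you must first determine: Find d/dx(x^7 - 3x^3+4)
Power rule: d/dx(ax^n) = n·a·x^(n-1)
Term by term: 7·x^6 - 9·x^2

Answer: 7x^6 - 9x^2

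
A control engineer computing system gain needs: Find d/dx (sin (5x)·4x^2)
Product rule: (fg)'=f'g+fg'
f=sin(5x), f'=5·cos(5x)
g=4x^2, g'=8x

Answer: 20·cos(5x)·x^2+8·sin(5x)·x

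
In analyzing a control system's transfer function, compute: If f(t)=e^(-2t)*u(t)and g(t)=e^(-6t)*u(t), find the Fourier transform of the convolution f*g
By the convolution theorem: F{f*g}=F(omega)*G(omega)
F(omega)=1/(2 + j*omega), G(omega)=1/(6 + j*omega)
F{f*g}=1/((2 + j*omega)(6 + j*omega))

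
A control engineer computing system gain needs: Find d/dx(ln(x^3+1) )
Chain rule: d/dx[ln(u)] = u'/u where u = x^3+1
u' = 3x^2

Answer: (3x^2)/(x^3+1)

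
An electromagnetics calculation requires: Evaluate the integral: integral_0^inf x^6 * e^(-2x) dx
This is a Gamma integral. Substitute u = 2x (du = 2 dx):
integral_0^inf x^6*e^(-2x) dx = (1/2^7) integral_0^inf u^6*e^(-u) du
= Gamma(7)/2^7 = 6!/2^7 = 720/128

Answer: 45/8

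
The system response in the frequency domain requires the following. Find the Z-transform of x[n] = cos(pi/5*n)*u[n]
Z{cos(w0 * n) * u[n]}=z(z - cos(w0))/(z^2-2z * cos(w0)+1)
With w0=pi/5: X(z)=z(z - cos(pi/5))/(z^2-2z * cos(pi/5)+1)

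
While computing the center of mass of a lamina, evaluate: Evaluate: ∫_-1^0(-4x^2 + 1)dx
Step 1: Find antiderivative F(x)=(-4/3)x^3+x
Step 2: F(0) - F(-1)=0 - (1/3)=-1/3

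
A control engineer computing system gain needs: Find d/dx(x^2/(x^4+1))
Quotient rule: (f/g)' = (f'g - fg')/g²
f = x^2, f' = 2x
g = x^4 + 1, g' = 4x^3

Answer: (2x·(x^4 + 1) - 4x^5)/(x^4 + 1)²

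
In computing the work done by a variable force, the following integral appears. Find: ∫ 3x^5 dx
Using power rule: ∫ 3x^5 dx=3/6 x^6 + C=(1/2)x^6 + C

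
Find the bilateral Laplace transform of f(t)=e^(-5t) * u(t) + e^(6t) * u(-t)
For e^(-5t)*u(t): L=1/(s+5), Re(s) > -5
For e^(6t)*u(-t): L=-1/(s-6), Re(s) < 6
Combined: F(s)=1/(s+5)-1/(s-6), -5 < Re(s) < 6

Answer: 1/(s+5)-1/(s-6), ROC: -5 < Re(s) < 6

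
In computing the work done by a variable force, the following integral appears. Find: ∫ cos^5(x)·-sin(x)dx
Let u = cos(x), du = -sin(x) dx
∫ u^5 du = u^6/6 + C

Answer: cos^6(x)/6 + C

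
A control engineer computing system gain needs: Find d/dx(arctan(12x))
d/dx[arctan(u)]=u'/(1 + u²), u=12x, u'=12

Answer: 12/(1 + 144x²)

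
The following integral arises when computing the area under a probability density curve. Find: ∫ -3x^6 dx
Using power rule: ∫ -3x^6 dx = -3/7 x^7+C = (-3/7)x^7+C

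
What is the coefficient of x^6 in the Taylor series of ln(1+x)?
ln(1 + x) = Σ (-1)^(n + 1) x^n/n
Coefficient of x^6 = (-1)^7/6 = -1/6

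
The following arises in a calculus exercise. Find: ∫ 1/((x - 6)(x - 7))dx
Partial fractions: 1/((x-6)(x-7)) = A/(x-6) + B/(x-7)
A = -1, B = 1
∫ [-1· 1/(x-6) + 1· 1/(x-7)] dx
= (1)[ln|x-7| - ln|x-6|] + C

Answer: ln|(x-7)/(x-6)| + C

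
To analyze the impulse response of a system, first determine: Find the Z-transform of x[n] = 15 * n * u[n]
Z{n*u[n]}=z/(z-1)^2
By linearity: Z{15*n*u[n]}=15z/(z-1)^2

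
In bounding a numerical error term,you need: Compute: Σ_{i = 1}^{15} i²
Using formula: Σ i^2=n(n+1)(2n+1)/6=15·16·31/6=1240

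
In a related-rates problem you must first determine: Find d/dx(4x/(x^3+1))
Quotient rule: (f/g)' = (f'g - fg')/g²
f = 4x, f' = 4
g = x^3 + 1, g' = 3x^2

Answer: (4·(x^3 + 1) - 12x^3)/(x^3 + 1)²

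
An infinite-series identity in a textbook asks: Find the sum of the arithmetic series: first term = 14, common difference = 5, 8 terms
Last term: a_n = 14+(8-1)·5 = 49
Sum = n(a_1+a_n)/2 = 8(14+49)/2 = 252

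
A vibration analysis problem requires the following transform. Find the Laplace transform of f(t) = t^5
L{t^n} = n!/s^(n + 1)
L{t^5} = 5!/s^6 = 120/s^6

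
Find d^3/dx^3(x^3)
Apply power rule 3 times:
d^1: 3x^2
d^2: 6x
d^3: 6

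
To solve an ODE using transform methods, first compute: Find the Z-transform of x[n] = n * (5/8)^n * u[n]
Using the property Z{n * a^n * u[n]} = az/(z-a)^2
With a = 5/8: X(z) = (5/8)z/(z - 5/8)^2, |z| > 5/8

Answer: (5/8)z/(z - 5/8)^2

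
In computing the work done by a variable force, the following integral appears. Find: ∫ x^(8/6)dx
Power rule: ∫ x^(4/3) dx=x^(7/3)/(7/3)+C

Answer: (3/7)·x^(7/3)+C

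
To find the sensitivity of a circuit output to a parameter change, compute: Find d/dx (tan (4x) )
Chain rule: d/dx[tan(u)]=sec²(u)·u' where u=4x
u'=4

Answer: 4·sec²(4x)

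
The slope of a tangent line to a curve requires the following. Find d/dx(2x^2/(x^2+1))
Quotient rule: (f/g)'=(f'g - fg')/g²
f=2x^2, f'=4x
g=x^2 + 1, g'=2x

Answer: (4x·(x^2 + 1) - 4x^3)/(x^2 + 1)²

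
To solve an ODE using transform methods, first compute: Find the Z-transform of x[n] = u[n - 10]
Using the time-shift property: Z{u[n-10]} = z^(-10)*z/(z-1)
= z^(-9)/(z-1)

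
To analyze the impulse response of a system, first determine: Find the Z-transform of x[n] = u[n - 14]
Using the time-shift property: Z{u[n-14]}=z^(-14)*z/(z-1)
=z^(-13)/(z-1)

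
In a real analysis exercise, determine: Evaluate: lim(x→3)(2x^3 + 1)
Polynomial is continuous, so substitute x = 3:
2·3^3 + 1 = 55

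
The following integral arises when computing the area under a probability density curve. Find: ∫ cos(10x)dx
Using substitution u=10x: ∫ cos(u) du/10=sin(u)/10+C

Answer: (1/10)sin(10x)+C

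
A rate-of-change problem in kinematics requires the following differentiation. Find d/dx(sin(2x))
Chain rule: d/dx[sin(u)] = cos(u)·u' where u = 2x
u' = 2

Answer: 2·cos(2x)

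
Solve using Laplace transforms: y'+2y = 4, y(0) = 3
Take L of both sides: sY(s) - 3 + 2Y(s)=4/s
Y(s)(s + 2)=4/s + 3
Y(s)=4/(s(s + 2)) + 3/(s + 2)
Partial fractions: 4/(s(s + 2))=2/s - 2/(s + 2)
So Y(s)=2/s + 1/(s + 2)
Inverse transform (L^(-1){1/s}=1, L^(-1){1/(s + 2)}=e^(-2t)):

Answer: y(t)=2 + e^(-2t)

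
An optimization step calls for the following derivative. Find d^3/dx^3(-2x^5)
Apply power rule 3 times:
d^1: -10x^4
d^2: -40x^3
d^3: -120x^2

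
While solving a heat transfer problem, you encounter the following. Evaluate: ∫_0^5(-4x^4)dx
Step 1: Find antiderivative F(x) = (-4/5)x^5
Step 2: F(5) - F(0) = -2500 - (0) = -2500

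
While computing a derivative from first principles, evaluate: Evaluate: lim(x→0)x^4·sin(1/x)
Squeeze theorem: -|x^4| ≤ x^4·sin(1/x) ≤ |x^4|
Since x^4 → 0 as x → 0, by squeeze theorem the limit is 0

Answer: 0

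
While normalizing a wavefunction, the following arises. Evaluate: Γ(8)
Γ(n)=(n-1)! for positive integers
Γ(8)=7!=5040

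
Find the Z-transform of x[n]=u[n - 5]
Using the time-shift property: Z{u[n-5]} = z^(-5) * z/(z-1)
= z^(-4)/(z-1)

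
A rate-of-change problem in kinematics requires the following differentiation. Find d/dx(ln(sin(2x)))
Chain rule: d/dx[ln(u)]=u'/u where u=sin(2x)
u'=2cos(2x)

Answer: (2cos(2x))/(sin(2x))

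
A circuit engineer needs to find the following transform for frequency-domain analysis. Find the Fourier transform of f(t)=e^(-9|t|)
Using the standard pair: F{e^(-a|t|)} = 2a/(a^2 + omega^2)
With a = 9: F(omega) = 18/(81 + omega^2)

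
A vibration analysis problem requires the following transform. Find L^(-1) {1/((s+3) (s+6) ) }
Partial fractions: 1/((s+3)(s+6))=A/(s+3)+B/(s+6)
Cover-up: A=1/(s+6)|_{s=-3}=1/3; B=1/(s+3)|_{s=-6}=-1/3
L^(-1)=(1/3)e^(-3t) - (1/3)e^(-6t)

Answer: (1/3)(e^(-3t) - e^(-6t))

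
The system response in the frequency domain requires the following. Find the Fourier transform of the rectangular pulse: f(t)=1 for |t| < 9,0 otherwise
F(omega) = integral from -9 to 9 of e^(-j * omega * t) dt
= 2 * sin(9 * omega)/omega = 18 * sinc(9 * omega/pi)

Answer: 2 * sin(9 * omega)/omega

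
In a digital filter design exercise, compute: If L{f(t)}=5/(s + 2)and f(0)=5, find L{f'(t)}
L{f'(t)}=s·F(s) - f(0)=5s/(s + 2) - 5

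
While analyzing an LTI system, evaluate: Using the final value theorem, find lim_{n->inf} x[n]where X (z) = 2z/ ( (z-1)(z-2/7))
Final value theorem: lim x[n] = lim_{z->1} (z-1)*X(z)
(z-1)*X(z) = 2z/(z-2/7)
As z->1: 2/(1 - 2/7) = 2/(5/7) = 14/5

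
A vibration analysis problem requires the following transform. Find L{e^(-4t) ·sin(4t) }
First shifting: L{e^(at)f(t)}=F(s-a)
L{sin(4t)}=4/(s²+16)
Shift: 4/((s+4)²+16)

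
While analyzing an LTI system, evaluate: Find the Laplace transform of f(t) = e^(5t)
L{e^(at)} = 1/(s-a)
L{e^(5t)} = 1/(s-5)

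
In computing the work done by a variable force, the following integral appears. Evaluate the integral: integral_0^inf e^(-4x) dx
integral_0^inf e^(-4x) dx = [-1/4*e^(-4x)]_0^inf
= 0 - (-1/4) = 1/4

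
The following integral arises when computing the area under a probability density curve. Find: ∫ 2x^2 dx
Using power rule: ∫ 2x^2 dx=2/3 x^3+C=(2/3)x^3+C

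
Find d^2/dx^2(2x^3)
Apply power rule 2 times:
d^1: 6x^2
d^2: 12x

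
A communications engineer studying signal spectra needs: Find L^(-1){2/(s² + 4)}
L^(-1){w/(s² + w²)} = sin(wt)
Here w = 2

Answer: sin(2t)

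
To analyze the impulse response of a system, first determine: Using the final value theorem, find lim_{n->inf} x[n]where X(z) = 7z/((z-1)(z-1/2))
Final value theorem: lim x[n]=lim_{z->1} (z-1) * X(z)
(z-1) * X(z)=7z/(z-1/2)
As z->1: 7/(1 - 1/2)=7/(1/2)=14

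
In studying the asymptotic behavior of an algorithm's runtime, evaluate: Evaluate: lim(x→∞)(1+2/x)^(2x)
Rewrite as [(1 + 2/x)^x]^2.
lim(1 + 2/x)^x=e^2, so limit=(e^2)^2=e^4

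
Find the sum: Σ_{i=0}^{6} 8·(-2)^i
Geometric series: S=a(1 - r^n)/(1 - r)
a=8, r=-2, n=7
S=8(1+128)/3=344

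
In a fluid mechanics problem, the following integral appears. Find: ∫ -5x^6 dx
Using power rule: ∫ -5x^6 dx=-5/7 x^7 + C=(-5/7)x^7 + C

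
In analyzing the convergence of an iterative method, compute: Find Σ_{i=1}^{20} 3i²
=3·n(n + 1)(2n + 1)/6=3·20·21·41/6=8610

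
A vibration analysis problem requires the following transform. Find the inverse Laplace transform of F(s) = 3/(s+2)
L^(-1){3/(s-a)}=c·e^(at)
Here a=-2, c=3

Answer: 3e^(-2t)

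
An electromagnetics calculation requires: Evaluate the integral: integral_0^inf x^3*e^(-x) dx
This is a Gamma integral. Substitute u = 1x:
integral_0^inf x^3 * e^(-x) dx = (1/1^4) integral_0^inf u^3 * e^(-u) du
= Gamma(4)/1^4 = 3!/1^4 = 6/1

Answer: 6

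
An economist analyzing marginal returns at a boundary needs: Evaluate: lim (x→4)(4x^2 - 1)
Polynomial is continuous, so substitute x=4:
4·4^2 - 1=63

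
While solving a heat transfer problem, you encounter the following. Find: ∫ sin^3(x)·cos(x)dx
Let u = sin(x), du = cos(x) dx
∫ u^3 du = u^4/4 + C

Answer: sin^4(x)/4 + C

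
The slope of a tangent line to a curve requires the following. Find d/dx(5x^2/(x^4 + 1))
Quotient rule: (f/g)' = (f'g - fg')/g²
f = 5x^2, f' = 10x
g = x^4 + 1, g' = 4x^3

Answer: (10x·(x^4 + 1) - 20x^5)/(x^4 + 1)²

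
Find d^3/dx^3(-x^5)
Apply power rule 3 times:
d^1: -5x^4
d^2: -20x^3
d^3: -60x^2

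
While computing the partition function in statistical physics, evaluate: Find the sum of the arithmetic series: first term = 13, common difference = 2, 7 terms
Last term: a_n = 13+(7-1)·2 = 25
Sum = n(a_1+a_n)/2 = 7(13+25)/2 = 133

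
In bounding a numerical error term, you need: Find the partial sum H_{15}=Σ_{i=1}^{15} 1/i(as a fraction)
H_15=1+1/2+1/3+...+1/15
=1195757/360360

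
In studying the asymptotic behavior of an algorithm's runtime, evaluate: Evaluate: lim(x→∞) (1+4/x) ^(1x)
Rewrite as [(1+4/x)^x]^1.
lim(1+4/x)^x = e^4, so limit = (e^4)^1 = e^4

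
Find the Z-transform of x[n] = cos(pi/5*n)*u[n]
Z{cos(w0*n)*u[n]} = z(z - cos(w0))/(z^2-2z*cos(w0)+1)
With w0 = pi/5: X(z) = z(z - cos(pi/5))/(z^2-2z*cos(pi/5)+1)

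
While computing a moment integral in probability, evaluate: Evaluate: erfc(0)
erfc(x) = 1 - erf(x); erfc(0) = 1 - erf(0) = 1 - 0 = 1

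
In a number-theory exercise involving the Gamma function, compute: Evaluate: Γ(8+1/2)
Γ(n + 1/2) = (2n)!√π/(4^n·n!)
= 20922789888000√π/(65536·40320) = (2027025/256)·√π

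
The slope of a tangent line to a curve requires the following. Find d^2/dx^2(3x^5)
Apply power rule 2 times:
d^1: 15x^4
d^2: 60x^3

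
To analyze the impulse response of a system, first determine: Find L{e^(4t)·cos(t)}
First shifting: L{e^(at)f(t)}=F(s-a)
L{cos(t)}=s/(s² + 1)
Shift: (s-4)/((s-4)² + 1)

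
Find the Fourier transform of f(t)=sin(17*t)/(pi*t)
sin(W * t)/(pi * t)=(W/pi) * sinc(W * t/pi) is the impulse response of the ideal low-pass filter with cutoff W (here W=17).
Its Fourier transform is a rectangular function:
F(omega)=1 for |omega| < 17, 0 otherwise

Answer: rect(omega/34) [i.e., 1 for |omega| < 17, 0 otherwise]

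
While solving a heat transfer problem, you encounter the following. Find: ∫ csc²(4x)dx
Since d/dx[-cot(4x)] = 4csc²(4x), integral = -cot(4x)/4+C

Answer: (-1/4)cot(4x)+C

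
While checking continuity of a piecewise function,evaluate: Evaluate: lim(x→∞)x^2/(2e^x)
Apply L'Hôpital 2 times (∞/∞ each time):
Eventually get 2!/(2e^x) → 0

Answer: 0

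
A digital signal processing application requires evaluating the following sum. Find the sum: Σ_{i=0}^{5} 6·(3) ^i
Geometric series: S = a(1 - r^n)/(1 - r)
a = 6, r = 3, n = 6
S = 6(1 - 729)/-2 = 2184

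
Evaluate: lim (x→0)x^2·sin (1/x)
Squeeze theorem: -|x^2| ≤ x^2·sin(1/x) ≤ |x^2|
Since x^2 → 0 as x → 0, by squeeze theorem the limit is 0

Answer: 0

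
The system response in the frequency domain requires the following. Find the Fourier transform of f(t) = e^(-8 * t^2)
The Fourier transform of a Gaussian e^(-a*t^2) is sqrt(pi/a)*e^(-omega^2/(4a)).
With a=8: F(omega)=sqrt(pi/8)*e^(-omega^2/32)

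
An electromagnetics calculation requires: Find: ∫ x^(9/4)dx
Power rule: ∫ x^(9/4) dx=x^(13/4)/(13/4)+C

Answer: (4/13)·x^(13/4)+C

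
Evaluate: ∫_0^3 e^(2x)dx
Antiderivative: (1/2)e^(2x)
Evaluate: (1/2)(e^6-1)

Answer: (e^6-1)/2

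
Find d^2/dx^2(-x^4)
Apply power rule 2 times:
d^1: -4x^3
d^2: -12x^2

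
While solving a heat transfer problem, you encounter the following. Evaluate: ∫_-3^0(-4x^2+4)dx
Step 1: Find antiderivative F(x) = (-4/3)x^3+4x
Step 2: F(0) - F(-3) = 0 - (24) = -24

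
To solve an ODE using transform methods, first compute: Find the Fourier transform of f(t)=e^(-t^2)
The Fourier transform of a Gaussian e^(-t^2) is sqrt(pi)*e^(-omega^2/4).
With a = 1: F(omega) = sqrt(pi)*e^(-omega^2/4)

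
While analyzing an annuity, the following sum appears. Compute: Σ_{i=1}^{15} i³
Using formula: Σ i^3=[n(n + 1)/2]²=[15·16/2]²=14400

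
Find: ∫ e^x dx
Since d/dx[e^x] = + e^x, we get 1e^x + C

Answer: e^x + C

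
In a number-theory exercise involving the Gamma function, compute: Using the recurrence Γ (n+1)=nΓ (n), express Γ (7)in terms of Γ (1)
Γ(7) = 6Γ(6) = 6·5Γ(5) = ... = 6!·Γ(1) = 720·Γ(1)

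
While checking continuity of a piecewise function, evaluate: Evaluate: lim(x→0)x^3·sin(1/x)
Squeeze theorem: -|x^3| ≤ x^3·sin(1/x) ≤ |x^3|
Since x^3 → 0 as x → 0, by squeeze theorem the limit is 0

Answer: 0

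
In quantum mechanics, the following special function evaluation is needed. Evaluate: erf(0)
erf(0) = 0 (error function is odd and erf(0) = 0 by definition)

Answer: 0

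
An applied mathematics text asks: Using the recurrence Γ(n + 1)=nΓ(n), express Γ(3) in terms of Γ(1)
Γ(3) = 2Γ(2) = 2·1Γ(1) = ... = 2!·Γ(1) = 2·Γ(1)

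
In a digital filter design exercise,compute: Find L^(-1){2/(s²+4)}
L^(-1){w/(s²+w²)}=sin(wt)
Here w=2

Answer: sin(2t)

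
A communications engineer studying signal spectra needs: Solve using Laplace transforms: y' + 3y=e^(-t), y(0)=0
Take L: sY - 0 + 3Y = 1/(s + 1)
Y(s + 3) = 1/(s + 1) + 0
Y = 1/((s + 1)(s + 3)) + 0/(s + 3)
Partial fractions: 1/((s + 1)(s + 3)) = (1/2)/(s + 1) - (1/2)/(s + 3)
So Y = (1/2)/(s + 1) - (1/2)/(s + 3)
Inverse Laplace transform (L^(-1){1/(s + 1)} = e^(-t), L^(-1){1/(s + 3)} = e^(-3t)):

Answer: y(t) = (1/2)·e^(-t) - (1/2)·e^(-3t)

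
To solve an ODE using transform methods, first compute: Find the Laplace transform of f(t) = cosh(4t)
L{cosh(at)}=s/(s²-a²)
L{cosh(4t)}=s/(s²-16)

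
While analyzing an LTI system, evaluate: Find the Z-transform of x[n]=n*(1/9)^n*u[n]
Using the property Z{n*a^n*u[n]}=az/(z-a)^2
With a=1/9: X(z)=(1/9)z/(z - 1/9)^2, |z| > 1/9

Answer: (1/9)z/(z - 1/9)^2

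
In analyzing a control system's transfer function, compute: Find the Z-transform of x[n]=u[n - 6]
Using the time-shift property: Z{u[n-6]}=z^(-6) * z/(z-1)
=z^(-5)/(z-1)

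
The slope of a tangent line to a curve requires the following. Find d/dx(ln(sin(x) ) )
Chain rule: d/dx[ln(u)] = u'/u where u = sin(x)
u' = cos(x)

Answer: (cos(x))/(sin(x))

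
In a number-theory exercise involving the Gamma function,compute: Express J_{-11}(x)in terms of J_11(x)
For integer n: J_{-n}(x) = (-1)^n J_n(x)
With n = 11: J_{-11}(x) = (-1)^11 J_11(x) = -J_11(x)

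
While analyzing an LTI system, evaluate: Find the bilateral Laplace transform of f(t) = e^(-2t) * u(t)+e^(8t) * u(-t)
For e^(-2t) * u(t): L = 1/(s+2), Re(s) > -2
For e^(8t) * u(-t): L = -1/(s-8), Re(s) < 8
Combined: F(s) = 1/(s+2)-1/(s-8), -2 < Re(s) < 8

Answer: 1/(s+2)-1/(s-8), ROC: -2 < Re(s) < 8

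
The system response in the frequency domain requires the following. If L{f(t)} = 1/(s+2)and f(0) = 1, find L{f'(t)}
L{f'(t)}=s·F(s) - f(0)=s/(s + 2) - 1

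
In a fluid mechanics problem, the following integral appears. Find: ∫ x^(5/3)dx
Power rule: ∫ x^(5/3) dx = x^(8/3)/(8/3)+C

Answer: (3/8)·x^(8/3)+C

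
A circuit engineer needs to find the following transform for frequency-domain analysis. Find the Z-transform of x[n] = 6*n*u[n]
Z{n * u[n]}=z/(z-1)^2
By linearity: Z{6 * n * u[n]}=6z/(z-1)^2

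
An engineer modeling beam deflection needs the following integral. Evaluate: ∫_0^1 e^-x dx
Antiderivative: -e^-x
Evaluate: -(e^-1-1)

Answer: (e^-1-1)/(-1)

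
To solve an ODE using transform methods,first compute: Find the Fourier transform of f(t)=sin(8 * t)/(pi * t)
sin(W * t)/(pi * t) = (W/pi) * sinc(W * t/pi) is the impulse response of the ideal low-pass filter with cutoff W (here W = 8).
Its Fourier transform is a rectangular function:
F(omega) = 1 for |omega| < 8, 0 otherwise

Answer: rect(omega/16) [i.e., 1 for |omega| < 8, 0 otherwise]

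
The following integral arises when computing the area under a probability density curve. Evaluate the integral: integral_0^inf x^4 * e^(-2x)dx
This is a Gamma integral. Substitute u=2x (du=2 dx):
integral_0^inf x^4*e^(-2x) dx=(1/2^5) integral_0^inf u^4*e^(-u) du
=Gamma(5)/2^5=4!/2^5=24/32

Answer: 3/4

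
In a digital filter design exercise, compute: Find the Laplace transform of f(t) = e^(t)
L{e^(at)}=1/(s-a)
L{e^(t)}=1/(s-1)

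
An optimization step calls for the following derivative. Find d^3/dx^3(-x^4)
Apply power rule 3 times:
d^1: -4x^3
d^2: -12x^2
d^3: -24x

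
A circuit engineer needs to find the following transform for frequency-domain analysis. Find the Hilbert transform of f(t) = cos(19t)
The Hilbert transform shifts each frequency component by -pi/2.
H{cos(wt)}=sin(wt)
With w=19: H{cos(19t)}=sin(19t)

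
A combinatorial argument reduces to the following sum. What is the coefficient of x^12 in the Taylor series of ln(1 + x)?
ln(1 + x) = Σ (-1)^(n + 1) x^n/n
Coefficient of x^12 = (-1)^13/12 = -1/12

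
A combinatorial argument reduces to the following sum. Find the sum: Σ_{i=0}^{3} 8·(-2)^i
Geometric series: S=a(1 - r^n)/(1 - r)
a=8, r=-2, n=4
S=8(1 - 16)/3=-40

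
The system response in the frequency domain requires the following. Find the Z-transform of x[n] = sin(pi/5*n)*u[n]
Z{sin(w0 * n) * u[n]} = z * sin(w0)/(z^2-2z * cos(w0)+1)
With w0 = pi/5: X(z) = z * sin(pi/5)/(z^2-2z * cos(pi/5)+1)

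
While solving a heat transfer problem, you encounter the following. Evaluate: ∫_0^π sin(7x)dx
Antiderivative: -cos(7x)/7
Evaluate at bounds: [-cos(7·π)/7] - [-cos(7·0)/7]
=(-(-1) + (1))/7=2/7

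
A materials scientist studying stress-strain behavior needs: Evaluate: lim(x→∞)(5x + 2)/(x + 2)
Divide numerator and denominator by x:
lim (5+2/x)/(1+2/x)=5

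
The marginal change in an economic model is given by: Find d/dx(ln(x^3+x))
Chain rule: d/dx[ln(u)] = u'/u where u = x^3 + x
u' = 3x^2 + 1

Answer: (3x^2 + 1)/(x^3 + x)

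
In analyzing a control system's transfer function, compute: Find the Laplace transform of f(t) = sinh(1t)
L{sinh(at)} = a/(s²-a²)
L{sinh(1t)} = 1/(s²-1)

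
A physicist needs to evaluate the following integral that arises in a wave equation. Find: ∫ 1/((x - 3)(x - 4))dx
Partial fractions: 1/((x-3)(x-4))=A/(x-3)+B/(x-4)
A=-1, B=1
∫ [-1· 1/(x-3)+1· 1/(x-4)] dx
=(1)[ln|x-4| - ln|x-3|]+C

Answer: ln|(x-4)/(x-3)|+C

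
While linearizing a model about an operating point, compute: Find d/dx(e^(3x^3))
Chain rule: d/dx[e^u]=e^u · u' where u=3x^3
u'=9x^2

Answer: 9x^2·e^(3x^3)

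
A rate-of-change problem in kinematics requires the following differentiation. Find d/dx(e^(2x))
Chain rule: d/dx[e^u]=e^u · u' where u=2x
u'=2

Answer: 2·e^(2x)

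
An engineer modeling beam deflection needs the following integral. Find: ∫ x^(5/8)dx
Power rule: ∫ x^(5/8) dx=x^(13/8)/(13/8) + C

Answer: (8/13)·x^(13/8) + C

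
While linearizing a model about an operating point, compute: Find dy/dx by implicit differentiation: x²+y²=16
Differentiate both sides: 2x+2y·(dy/dx)=0
Solve: dy/dx=-2x/(2y)=-x/y

Answer: dy/dx=-x/y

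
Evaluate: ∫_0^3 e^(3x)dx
Antiderivative: (1/3)e^(3x)
Evaluate: (1/3)(e^9-1)

Answer: (e^9-1)/3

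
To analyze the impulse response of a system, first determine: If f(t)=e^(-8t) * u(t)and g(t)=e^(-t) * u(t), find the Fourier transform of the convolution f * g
By the convolution theorem: F{f*g} = F(omega)*G(omega)
F(omega) = 1/(8+j*omega), G(omega) = 1/(1+j*omega)
F{f*g} = 1/((8+j*omega)(1+j*omega))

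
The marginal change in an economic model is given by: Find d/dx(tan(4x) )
Chain rule: d/dx[tan(u)] = sec²(u)·u' where u = 4x
u' = 4

Answer: 4·sec²(4x)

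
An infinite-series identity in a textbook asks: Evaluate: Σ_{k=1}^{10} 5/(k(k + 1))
Partial fractions: 5/(k(k+1)) = 5/k - 5/(k+1)
Telescoping sum: 5(1-1/11) = 5·10/11

Answer: 50/11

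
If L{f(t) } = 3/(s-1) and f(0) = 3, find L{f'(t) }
L{f'(t)} = s·F(s) - f(0) = 3s/(s-1) - 3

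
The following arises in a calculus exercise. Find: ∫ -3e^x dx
Since d/dx[e^x] = +e^x, we get -3e^x+C

Answer: -3e^x+C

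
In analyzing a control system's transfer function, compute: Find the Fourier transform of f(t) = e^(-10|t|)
Using the standard pair: F{e^(-a|t|)}=2a/(a^2 + omega^2)
With a=10: F(omega)=20/(100 + omega^2)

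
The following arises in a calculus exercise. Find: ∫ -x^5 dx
Using power rule: ∫ -x^5 dx=-1/6 x^6 + C=(-1/6)x^6 + C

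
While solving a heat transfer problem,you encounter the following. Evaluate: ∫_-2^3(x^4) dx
Step 1: Find antiderivative F(x) = (1/5)x^5
Step 2: F(3) - F(-2) = 243/5 - (-32/5) = 55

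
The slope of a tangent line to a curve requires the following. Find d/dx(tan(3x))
Chain rule: d/dx[tan(u)]=sec²(u)·u' where u=3x
u'=3

Answer: 3·sec²(3x)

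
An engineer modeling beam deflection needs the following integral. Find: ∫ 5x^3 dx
Using power rule: ∫ 5x^3 dx=5/4 x^4+C=(5/4)x^4+C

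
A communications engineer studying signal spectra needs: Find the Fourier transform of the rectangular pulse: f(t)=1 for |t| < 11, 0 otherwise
F(omega) = integral from -11 to 11 of e^(-j*omega*t) dt
= 2*sin(11*omega)/omega = 22*sinc(11*omega/pi)

Answer: 2*sin(11*omega)/omega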